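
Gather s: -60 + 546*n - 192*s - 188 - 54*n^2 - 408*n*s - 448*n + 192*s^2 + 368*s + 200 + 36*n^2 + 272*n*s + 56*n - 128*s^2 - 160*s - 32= -18*n^2 + 154*n + 64*s^2 + s*(16 - 136*n) - 80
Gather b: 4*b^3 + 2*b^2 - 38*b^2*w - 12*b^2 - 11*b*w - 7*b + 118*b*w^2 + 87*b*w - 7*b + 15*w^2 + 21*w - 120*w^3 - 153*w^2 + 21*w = 4*b^3 + b^2*(-38*w - 10) + b*(118*w^2 + 76*w - 14) - 120*w^3 - 138*w^2 + 42*w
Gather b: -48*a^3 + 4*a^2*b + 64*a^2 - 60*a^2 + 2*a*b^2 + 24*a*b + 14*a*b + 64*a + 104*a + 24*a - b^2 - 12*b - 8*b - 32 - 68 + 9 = -48*a^3 + 4*a^2 + 192*a + b^2*(2*a - 1) + b*(4*a^2 + 38*a - 20) - 91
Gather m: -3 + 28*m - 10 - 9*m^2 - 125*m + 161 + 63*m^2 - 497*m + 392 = 54*m^2 - 594*m + 540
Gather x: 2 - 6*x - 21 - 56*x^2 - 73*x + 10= -56*x^2 - 79*x - 9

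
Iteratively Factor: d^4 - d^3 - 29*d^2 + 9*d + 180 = (d + 4)*(d^3 - 5*d^2 - 9*d + 45) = (d + 3)*(d + 4)*(d^2 - 8*d + 15) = (d - 5)*(d + 3)*(d + 4)*(d - 3)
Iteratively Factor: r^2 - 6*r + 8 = (r - 4)*(r - 2)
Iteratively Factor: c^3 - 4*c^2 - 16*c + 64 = (c - 4)*(c^2 - 16) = (c - 4)*(c + 4)*(c - 4)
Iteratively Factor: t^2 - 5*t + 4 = (t - 1)*(t - 4)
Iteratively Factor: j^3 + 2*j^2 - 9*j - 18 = (j - 3)*(j^2 + 5*j + 6) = (j - 3)*(j + 3)*(j + 2)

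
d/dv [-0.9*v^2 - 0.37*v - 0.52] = -1.8*v - 0.37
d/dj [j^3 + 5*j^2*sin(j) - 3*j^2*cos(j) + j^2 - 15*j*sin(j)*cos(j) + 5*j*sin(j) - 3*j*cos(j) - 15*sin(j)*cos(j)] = 3*j^2*sin(j) + 5*j^2*cos(j) + 3*j^2 + 13*j*sin(j) - j*cos(j) - 15*j*cos(2*j) + 2*j + 5*sin(j) - 15*sin(2*j)/2 - 3*cos(j) - 15*cos(2*j)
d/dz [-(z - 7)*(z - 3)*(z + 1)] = -3*z^2 + 18*z - 11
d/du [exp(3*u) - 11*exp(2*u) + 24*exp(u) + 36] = (3*exp(2*u) - 22*exp(u) + 24)*exp(u)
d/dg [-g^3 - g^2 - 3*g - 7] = -3*g^2 - 2*g - 3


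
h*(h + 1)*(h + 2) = h^3 + 3*h^2 + 2*h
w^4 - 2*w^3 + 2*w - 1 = (w - 1)^3*(w + 1)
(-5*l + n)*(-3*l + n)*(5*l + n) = 75*l^3 - 25*l^2*n - 3*l*n^2 + n^3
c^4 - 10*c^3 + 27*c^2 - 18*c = c*(c - 6)*(c - 3)*(c - 1)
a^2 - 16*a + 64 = (a - 8)^2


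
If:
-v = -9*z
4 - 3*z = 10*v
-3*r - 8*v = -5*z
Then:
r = -268/279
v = 12/31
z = 4/93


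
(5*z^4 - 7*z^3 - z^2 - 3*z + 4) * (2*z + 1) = 10*z^5 - 9*z^4 - 9*z^3 - 7*z^2 + 5*z + 4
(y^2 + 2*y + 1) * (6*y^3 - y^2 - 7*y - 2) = 6*y^5 + 11*y^4 - 3*y^3 - 17*y^2 - 11*y - 2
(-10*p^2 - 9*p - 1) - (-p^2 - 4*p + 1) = -9*p^2 - 5*p - 2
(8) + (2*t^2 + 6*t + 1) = 2*t^2 + 6*t + 9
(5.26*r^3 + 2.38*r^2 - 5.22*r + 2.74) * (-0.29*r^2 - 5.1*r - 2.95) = -1.5254*r^5 - 27.5162*r^4 - 26.1412*r^3 + 18.8064*r^2 + 1.425*r - 8.083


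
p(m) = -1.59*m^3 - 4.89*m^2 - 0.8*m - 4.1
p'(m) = -4.77*m^2 - 9.78*m - 0.8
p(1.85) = -32.38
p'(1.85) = -35.22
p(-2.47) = -8.00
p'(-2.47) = -5.74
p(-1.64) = -8.93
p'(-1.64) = 2.41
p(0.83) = -9.04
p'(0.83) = -12.20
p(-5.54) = 120.60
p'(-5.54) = -93.02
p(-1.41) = -8.24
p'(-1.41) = 3.51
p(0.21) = -4.50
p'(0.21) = -3.06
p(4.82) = -299.61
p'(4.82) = -158.76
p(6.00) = -528.38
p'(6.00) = -231.20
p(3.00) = -93.44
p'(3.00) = -73.07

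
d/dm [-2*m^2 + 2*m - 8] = 2 - 4*m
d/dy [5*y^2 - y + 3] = 10*y - 1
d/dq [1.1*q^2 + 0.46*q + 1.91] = 2.2*q + 0.46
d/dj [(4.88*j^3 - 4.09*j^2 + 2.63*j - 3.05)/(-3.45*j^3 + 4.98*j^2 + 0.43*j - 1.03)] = (10.1919*j^4 + 22.3438*j^3 - 61.5028*j^2 + 38.8034*j - 1.3974)/(11.9025*j^6 - 34.362*j^5 + 21.8334*j^4 + 11.3898*j^3 - 10.0739*j^2 - 0.8858*j + 1.0609)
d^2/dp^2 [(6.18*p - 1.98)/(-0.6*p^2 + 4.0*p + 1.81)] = ((1.2*p - 4.0)*(2.4*p - 8.0)*(6.18*p - 1.98) + (22.248*p - 51.816)*(-0.6*p^2 + 4.0*p + 1.81))/(-0.6*p^2 + 4.0*p + 1.81)^3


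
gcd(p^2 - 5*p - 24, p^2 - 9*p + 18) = 1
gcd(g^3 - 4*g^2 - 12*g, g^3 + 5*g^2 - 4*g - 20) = g + 2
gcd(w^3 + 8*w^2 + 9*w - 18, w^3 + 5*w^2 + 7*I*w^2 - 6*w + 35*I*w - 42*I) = w^2 + 5*w - 6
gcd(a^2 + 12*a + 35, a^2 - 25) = a + 5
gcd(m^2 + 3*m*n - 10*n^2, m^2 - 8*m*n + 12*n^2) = m - 2*n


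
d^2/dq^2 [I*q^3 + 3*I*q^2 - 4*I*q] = 6*I*(q + 1)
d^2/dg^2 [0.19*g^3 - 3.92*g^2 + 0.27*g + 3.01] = 1.14*g - 7.84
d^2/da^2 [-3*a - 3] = 0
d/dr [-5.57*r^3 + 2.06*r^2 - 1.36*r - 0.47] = -16.71*r^2 + 4.12*r - 1.36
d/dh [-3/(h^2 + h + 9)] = 3*(2*h + 1)/(h^2 + h + 9)^2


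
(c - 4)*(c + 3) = c^2 - c - 12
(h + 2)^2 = h^2 + 4*h + 4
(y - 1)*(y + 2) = y^2 + y - 2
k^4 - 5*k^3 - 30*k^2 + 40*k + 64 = (k - 8)*(k - 2)*(k + 1)*(k + 4)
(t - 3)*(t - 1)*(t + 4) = t^3 - 13*t + 12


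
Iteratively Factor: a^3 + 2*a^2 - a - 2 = (a + 1)*(a^2 + a - 2) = (a - 1)*(a + 1)*(a + 2)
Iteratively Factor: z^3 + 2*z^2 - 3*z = (z)*(z^2 + 2*z - 3) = z*(z - 1)*(z + 3)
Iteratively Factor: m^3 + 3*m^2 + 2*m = (m)*(m^2 + 3*m + 2) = m*(m + 2)*(m + 1)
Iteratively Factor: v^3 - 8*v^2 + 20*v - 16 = (v - 2)*(v^2 - 6*v + 8) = (v - 4)*(v - 2)*(v - 2)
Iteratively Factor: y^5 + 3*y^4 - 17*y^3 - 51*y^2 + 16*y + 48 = (y + 3)*(y^4 - 17*y^2 + 16) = (y - 4)*(y + 3)*(y^3 + 4*y^2 - y - 4) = (y - 4)*(y + 1)*(y + 3)*(y^2 + 3*y - 4) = (y - 4)*(y + 1)*(y + 3)*(y + 4)*(y - 1)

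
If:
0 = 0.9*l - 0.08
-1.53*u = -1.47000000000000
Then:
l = 0.09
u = 0.96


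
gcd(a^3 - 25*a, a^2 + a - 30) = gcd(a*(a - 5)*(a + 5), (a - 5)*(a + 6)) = a - 5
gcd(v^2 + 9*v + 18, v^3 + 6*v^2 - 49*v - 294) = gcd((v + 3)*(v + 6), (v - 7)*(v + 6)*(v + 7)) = v + 6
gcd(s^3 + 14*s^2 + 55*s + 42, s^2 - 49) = s + 7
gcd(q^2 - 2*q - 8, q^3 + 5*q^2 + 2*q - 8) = q + 2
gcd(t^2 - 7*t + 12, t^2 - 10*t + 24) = t - 4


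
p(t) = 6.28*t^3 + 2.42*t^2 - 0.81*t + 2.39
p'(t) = 18.84*t^2 + 4.84*t - 0.81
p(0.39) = 2.81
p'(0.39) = 3.94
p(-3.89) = -327.50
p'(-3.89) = 265.45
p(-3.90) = -330.17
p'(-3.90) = 266.87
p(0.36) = 2.71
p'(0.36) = 3.37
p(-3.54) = -243.01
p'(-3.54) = 218.15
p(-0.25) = 2.65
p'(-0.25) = -0.84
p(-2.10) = -43.40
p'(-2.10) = 72.11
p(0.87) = 7.65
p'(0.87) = 17.66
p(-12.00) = -10491.25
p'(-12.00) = 2654.07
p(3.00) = 191.30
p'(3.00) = 183.27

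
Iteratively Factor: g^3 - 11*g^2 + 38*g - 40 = (g - 5)*(g^2 - 6*g + 8) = (g - 5)*(g - 4)*(g - 2)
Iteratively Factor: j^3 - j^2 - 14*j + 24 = (j - 3)*(j^2 + 2*j - 8) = (j - 3)*(j - 2)*(j + 4)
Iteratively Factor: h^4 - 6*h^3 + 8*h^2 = (h)*(h^3 - 6*h^2 + 8*h) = h^2*(h^2 - 6*h + 8) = h^2*(h - 4)*(h - 2)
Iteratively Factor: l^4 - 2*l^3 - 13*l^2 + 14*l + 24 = (l - 2)*(l^3 - 13*l - 12) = (l - 2)*(l + 3)*(l^2 - 3*l - 4) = (l - 2)*(l + 1)*(l + 3)*(l - 4)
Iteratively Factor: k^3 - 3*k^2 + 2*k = (k - 1)*(k^2 - 2*k) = k*(k - 1)*(k - 2)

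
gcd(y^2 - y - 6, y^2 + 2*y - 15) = y - 3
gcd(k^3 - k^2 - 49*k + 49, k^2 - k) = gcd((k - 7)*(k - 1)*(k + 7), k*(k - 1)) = k - 1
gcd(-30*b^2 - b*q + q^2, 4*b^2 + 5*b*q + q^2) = 1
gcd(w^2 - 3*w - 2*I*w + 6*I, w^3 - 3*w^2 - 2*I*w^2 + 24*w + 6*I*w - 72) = w - 3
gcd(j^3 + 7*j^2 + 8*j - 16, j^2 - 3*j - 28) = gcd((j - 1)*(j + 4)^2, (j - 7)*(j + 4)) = j + 4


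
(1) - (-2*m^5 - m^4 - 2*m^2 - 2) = 2*m^5 + m^4 + 2*m^2 + 3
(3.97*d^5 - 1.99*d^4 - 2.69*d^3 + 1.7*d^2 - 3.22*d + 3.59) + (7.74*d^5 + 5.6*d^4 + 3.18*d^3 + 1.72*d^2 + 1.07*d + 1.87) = 11.71*d^5 + 3.61*d^4 + 0.49*d^3 + 3.42*d^2 - 2.15*d + 5.46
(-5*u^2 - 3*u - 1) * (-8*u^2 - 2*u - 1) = 40*u^4 + 34*u^3 + 19*u^2 + 5*u + 1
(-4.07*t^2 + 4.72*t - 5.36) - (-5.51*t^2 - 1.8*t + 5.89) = 1.44*t^2 + 6.52*t - 11.25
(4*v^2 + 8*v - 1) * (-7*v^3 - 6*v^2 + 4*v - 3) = -28*v^5 - 80*v^4 - 25*v^3 + 26*v^2 - 28*v + 3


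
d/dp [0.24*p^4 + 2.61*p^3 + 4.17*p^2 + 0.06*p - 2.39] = 0.96*p^3 + 7.83*p^2 + 8.34*p + 0.06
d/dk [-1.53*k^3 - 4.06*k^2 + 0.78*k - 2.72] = -4.59*k^2 - 8.12*k + 0.78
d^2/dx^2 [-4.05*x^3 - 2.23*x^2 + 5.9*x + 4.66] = -24.3*x - 4.46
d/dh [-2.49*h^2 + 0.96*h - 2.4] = 0.96 - 4.98*h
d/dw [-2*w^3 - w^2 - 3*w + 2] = -6*w^2 - 2*w - 3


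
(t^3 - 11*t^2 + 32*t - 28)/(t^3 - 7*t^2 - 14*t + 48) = (t^2 - 9*t + 14)/(t^2 - 5*t - 24)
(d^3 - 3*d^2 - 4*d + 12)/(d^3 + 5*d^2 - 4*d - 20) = (d - 3)/(d + 5)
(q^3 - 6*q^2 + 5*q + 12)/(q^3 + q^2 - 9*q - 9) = (q - 4)/(q + 3)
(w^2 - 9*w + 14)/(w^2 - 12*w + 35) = (w - 2)/(w - 5)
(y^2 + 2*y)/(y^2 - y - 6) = y/(y - 3)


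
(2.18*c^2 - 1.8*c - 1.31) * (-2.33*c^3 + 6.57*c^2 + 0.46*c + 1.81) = -5.0794*c^5 + 18.5166*c^4 - 7.7709*c^3 - 5.4889*c^2 - 3.8606*c - 2.3711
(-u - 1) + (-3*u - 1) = -4*u - 2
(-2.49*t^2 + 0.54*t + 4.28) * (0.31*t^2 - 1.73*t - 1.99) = -0.7719*t^4 + 4.4751*t^3 + 5.3477*t^2 - 8.479*t - 8.5172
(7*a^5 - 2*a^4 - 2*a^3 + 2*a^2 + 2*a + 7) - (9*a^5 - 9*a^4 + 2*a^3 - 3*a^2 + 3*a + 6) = -2*a^5 + 7*a^4 - 4*a^3 + 5*a^2 - a + 1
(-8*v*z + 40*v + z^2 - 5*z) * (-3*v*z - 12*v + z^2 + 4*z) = 24*v^2*z^2 - 24*v^2*z - 480*v^2 - 11*v*z^3 + 11*v*z^2 + 220*v*z + z^4 - z^3 - 20*z^2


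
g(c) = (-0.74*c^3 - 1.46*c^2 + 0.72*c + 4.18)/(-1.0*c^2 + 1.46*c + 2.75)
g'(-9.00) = 0.70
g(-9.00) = -4.58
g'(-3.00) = 0.40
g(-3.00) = -0.83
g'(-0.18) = -0.73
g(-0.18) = 1.63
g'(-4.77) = 0.61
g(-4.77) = -1.77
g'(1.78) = -6.75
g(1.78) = -1.53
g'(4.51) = -0.39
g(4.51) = 8.19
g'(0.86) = -0.97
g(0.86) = 0.99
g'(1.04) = -1.33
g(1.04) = 0.79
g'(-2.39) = 0.14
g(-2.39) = -0.65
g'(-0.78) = -7.61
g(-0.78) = 3.07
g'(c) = (2.0*c - 1.46)*(-0.74*c^3 - 1.46*c^2 + 0.72*c + 4.18)/(-1.0*c^2 + 1.46*c + 2.75)^2 + (-2.22*c^2 - 2.92*c + 0.72)/(-1.0*c^2 + 1.46*c + 2.75)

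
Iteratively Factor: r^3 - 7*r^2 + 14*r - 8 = (r - 1)*(r^2 - 6*r + 8) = (r - 4)*(r - 1)*(r - 2)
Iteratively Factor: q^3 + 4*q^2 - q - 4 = (q + 4)*(q^2 - 1) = (q + 1)*(q + 4)*(q - 1)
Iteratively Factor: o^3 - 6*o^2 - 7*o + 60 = (o + 3)*(o^2 - 9*o + 20) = (o - 5)*(o + 3)*(o - 4)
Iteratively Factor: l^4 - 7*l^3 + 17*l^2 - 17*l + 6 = (l - 3)*(l^3 - 4*l^2 + 5*l - 2) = (l - 3)*(l - 1)*(l^2 - 3*l + 2) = (l - 3)*(l - 2)*(l - 1)*(l - 1)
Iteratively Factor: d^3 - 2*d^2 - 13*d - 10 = (d + 1)*(d^2 - 3*d - 10) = (d - 5)*(d + 1)*(d + 2)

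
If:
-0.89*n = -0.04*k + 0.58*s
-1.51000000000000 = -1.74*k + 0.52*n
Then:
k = 0.879630841733211 - 0.19740803770127*s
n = 0.0395339704149758 - 0.660557664615787*s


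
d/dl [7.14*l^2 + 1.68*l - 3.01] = 14.28*l + 1.68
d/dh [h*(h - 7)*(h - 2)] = 3*h^2 - 18*h + 14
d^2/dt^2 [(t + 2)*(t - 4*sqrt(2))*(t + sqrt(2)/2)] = 6*t - 7*sqrt(2) + 4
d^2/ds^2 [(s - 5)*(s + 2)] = 2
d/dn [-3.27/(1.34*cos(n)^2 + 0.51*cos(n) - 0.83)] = -(8.7636*cos(n) + 1.6677)*sin(n)/(1.34*cos(n)^2 + 0.51*cos(n) - 0.83)^2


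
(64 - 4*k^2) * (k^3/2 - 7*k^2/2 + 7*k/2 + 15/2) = -2*k^5 + 14*k^4 + 18*k^3 - 254*k^2 + 224*k + 480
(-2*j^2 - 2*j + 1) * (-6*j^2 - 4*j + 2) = 12*j^4 + 20*j^3 - 2*j^2 - 8*j + 2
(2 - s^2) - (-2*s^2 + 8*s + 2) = s^2 - 8*s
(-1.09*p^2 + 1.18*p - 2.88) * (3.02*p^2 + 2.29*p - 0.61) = -3.2918*p^4 + 1.0675*p^3 - 5.3305*p^2 - 7.315*p + 1.7568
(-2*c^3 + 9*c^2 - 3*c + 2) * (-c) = 2*c^4 - 9*c^3 + 3*c^2 - 2*c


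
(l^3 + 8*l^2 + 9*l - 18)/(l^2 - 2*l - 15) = (l^2 + 5*l - 6)/(l - 5)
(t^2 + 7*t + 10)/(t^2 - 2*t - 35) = (t + 2)/(t - 7)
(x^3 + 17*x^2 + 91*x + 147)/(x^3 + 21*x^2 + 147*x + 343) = (x + 3)/(x + 7)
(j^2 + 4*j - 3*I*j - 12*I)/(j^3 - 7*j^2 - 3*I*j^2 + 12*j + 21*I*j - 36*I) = (j + 4)/(j^2 - 7*j + 12)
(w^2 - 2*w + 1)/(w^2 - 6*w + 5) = (w - 1)/(w - 5)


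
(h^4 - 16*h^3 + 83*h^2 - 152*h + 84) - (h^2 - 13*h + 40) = h^4 - 16*h^3 + 82*h^2 - 139*h + 44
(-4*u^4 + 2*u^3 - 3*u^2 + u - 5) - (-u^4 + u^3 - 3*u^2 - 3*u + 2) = -3*u^4 + u^3 + 4*u - 7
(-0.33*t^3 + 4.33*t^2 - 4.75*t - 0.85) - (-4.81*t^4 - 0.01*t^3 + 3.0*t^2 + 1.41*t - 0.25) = 4.81*t^4 - 0.32*t^3 + 1.33*t^2 - 6.16*t - 0.6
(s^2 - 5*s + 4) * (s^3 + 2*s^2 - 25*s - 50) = s^5 - 3*s^4 - 31*s^3 + 83*s^2 + 150*s - 200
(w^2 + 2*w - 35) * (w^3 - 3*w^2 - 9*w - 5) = w^5 - w^4 - 50*w^3 + 82*w^2 + 305*w + 175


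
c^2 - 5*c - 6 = (c - 6)*(c + 1)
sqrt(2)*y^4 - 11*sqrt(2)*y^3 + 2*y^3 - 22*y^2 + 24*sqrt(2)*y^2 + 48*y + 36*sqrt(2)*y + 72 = (y - 6)^2*(y + sqrt(2))*(sqrt(2)*y + sqrt(2))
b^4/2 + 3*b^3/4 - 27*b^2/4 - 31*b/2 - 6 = (b/2 + 1)*(b - 4)*(b + 1/2)*(b + 3)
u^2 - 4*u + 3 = (u - 3)*(u - 1)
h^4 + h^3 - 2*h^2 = h^2*(h - 1)*(h + 2)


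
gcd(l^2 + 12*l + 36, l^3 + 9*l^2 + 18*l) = l + 6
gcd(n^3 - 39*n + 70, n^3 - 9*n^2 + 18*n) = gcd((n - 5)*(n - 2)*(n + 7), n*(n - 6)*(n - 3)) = 1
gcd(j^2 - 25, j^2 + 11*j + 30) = j + 5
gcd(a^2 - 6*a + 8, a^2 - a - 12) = a - 4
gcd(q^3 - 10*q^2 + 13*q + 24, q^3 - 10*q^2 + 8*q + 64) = q - 8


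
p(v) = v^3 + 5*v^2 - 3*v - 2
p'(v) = 3*v^2 + 10*v - 3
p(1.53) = 8.70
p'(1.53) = 19.32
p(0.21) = -2.40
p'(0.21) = -0.77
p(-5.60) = -4.02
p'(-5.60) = 35.08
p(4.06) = 135.16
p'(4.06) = 87.05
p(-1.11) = 6.12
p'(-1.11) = -10.40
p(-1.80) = 13.77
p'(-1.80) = -11.28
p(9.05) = 1121.58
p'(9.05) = 333.21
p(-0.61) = 1.46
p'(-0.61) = -7.98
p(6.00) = 376.00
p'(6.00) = 165.00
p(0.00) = -2.00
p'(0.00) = -3.00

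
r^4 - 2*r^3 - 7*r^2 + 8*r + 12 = (r - 3)*(r - 2)*(r + 1)*(r + 2)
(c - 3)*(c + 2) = c^2 - c - 6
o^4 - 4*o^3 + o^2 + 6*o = o*(o - 3)*(o - 2)*(o + 1)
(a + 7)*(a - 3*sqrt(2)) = a^2 - 3*sqrt(2)*a + 7*a - 21*sqrt(2)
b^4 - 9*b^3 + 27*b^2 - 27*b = b*(b - 3)^3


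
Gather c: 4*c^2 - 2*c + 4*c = 4*c^2 + 2*c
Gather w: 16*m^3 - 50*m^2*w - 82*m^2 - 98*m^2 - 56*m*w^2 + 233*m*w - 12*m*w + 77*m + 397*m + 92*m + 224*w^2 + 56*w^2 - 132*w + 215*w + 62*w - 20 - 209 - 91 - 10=16*m^3 - 180*m^2 + 566*m + w^2*(280 - 56*m) + w*(-50*m^2 + 221*m + 145) - 330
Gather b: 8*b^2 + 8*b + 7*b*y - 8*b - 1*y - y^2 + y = 8*b^2 + 7*b*y - y^2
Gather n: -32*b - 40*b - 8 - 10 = -72*b - 18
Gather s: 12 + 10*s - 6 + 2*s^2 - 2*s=2*s^2 + 8*s + 6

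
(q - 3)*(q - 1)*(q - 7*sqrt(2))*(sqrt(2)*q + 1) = sqrt(2)*q^4 - 13*q^3 - 4*sqrt(2)*q^3 - 4*sqrt(2)*q^2 + 52*q^2 - 39*q + 28*sqrt(2)*q - 21*sqrt(2)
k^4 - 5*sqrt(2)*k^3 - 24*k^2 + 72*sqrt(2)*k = k*(k - 6*sqrt(2))*(k - 2*sqrt(2))*(k + 3*sqrt(2))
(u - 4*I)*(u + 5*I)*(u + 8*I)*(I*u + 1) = I*u^4 - 8*u^3 + 21*I*u^2 - 148*u + 160*I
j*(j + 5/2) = j^2 + 5*j/2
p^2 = p^2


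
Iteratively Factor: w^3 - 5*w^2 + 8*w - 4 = (w - 2)*(w^2 - 3*w + 2) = (w - 2)^2*(w - 1)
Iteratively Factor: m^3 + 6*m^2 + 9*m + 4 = (m + 4)*(m^2 + 2*m + 1) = (m + 1)*(m + 4)*(m + 1)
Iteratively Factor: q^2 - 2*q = (q)*(q - 2)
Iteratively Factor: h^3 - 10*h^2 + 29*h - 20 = (h - 5)*(h^2 - 5*h + 4) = (h - 5)*(h - 4)*(h - 1)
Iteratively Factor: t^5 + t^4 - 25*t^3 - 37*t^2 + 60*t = (t + 3)*(t^4 - 2*t^3 - 19*t^2 + 20*t) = t*(t + 3)*(t^3 - 2*t^2 - 19*t + 20) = t*(t - 5)*(t + 3)*(t^2 + 3*t - 4) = t*(t - 5)*(t - 1)*(t + 3)*(t + 4)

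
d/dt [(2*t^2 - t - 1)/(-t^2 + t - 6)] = (t^2 - 26*t + 7)/(t^4 - 2*t^3 + 13*t^2 - 12*t + 36)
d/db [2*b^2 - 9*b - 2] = 4*b - 9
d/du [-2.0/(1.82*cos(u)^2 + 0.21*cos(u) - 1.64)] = -(7.28*cos(u) + 0.42)*sin(u)/(1.82*cos(u)^2 + 0.21*cos(u) - 1.64)^2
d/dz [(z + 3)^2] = 2*z + 6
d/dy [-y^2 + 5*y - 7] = 5 - 2*y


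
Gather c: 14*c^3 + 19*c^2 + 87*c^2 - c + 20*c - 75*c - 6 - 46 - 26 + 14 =14*c^3 + 106*c^2 - 56*c - 64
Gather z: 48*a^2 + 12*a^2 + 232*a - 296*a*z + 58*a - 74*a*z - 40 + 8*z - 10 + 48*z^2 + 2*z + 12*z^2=60*a^2 + 290*a + 60*z^2 + z*(10 - 370*a) - 50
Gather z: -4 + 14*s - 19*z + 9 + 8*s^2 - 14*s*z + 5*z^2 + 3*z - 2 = 8*s^2 + 14*s + 5*z^2 + z*(-14*s - 16) + 3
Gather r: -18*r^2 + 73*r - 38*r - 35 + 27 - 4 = -18*r^2 + 35*r - 12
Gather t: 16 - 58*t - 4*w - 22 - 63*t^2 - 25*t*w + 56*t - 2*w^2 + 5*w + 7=-63*t^2 + t*(-25*w - 2) - 2*w^2 + w + 1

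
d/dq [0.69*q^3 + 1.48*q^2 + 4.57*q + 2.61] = 2.07*q^2 + 2.96*q + 4.57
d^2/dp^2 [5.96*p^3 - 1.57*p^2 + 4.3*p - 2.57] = 35.76*p - 3.14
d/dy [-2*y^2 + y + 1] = 1 - 4*y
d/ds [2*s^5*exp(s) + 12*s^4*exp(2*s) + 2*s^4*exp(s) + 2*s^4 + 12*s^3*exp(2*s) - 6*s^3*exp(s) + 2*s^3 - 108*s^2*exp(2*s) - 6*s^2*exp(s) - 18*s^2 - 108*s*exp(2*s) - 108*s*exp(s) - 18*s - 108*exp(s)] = 2*s^5*exp(s) + 24*s^4*exp(2*s) + 12*s^4*exp(s) + 72*s^3*exp(2*s) + 2*s^3*exp(s) + 8*s^3 - 180*s^2*exp(2*s) - 24*s^2*exp(s) + 6*s^2 - 432*s*exp(2*s) - 120*s*exp(s) - 36*s - 108*exp(2*s) - 216*exp(s) - 18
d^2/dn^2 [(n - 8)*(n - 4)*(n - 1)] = 6*n - 26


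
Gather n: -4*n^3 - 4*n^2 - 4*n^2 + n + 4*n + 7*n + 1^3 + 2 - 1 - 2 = -4*n^3 - 8*n^2 + 12*n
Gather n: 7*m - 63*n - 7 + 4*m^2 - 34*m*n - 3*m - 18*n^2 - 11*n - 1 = 4*m^2 + 4*m - 18*n^2 + n*(-34*m - 74) - 8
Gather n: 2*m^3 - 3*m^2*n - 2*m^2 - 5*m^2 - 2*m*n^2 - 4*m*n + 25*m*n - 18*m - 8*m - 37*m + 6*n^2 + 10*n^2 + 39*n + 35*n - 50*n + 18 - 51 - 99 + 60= 2*m^3 - 7*m^2 - 63*m + n^2*(16 - 2*m) + n*(-3*m^2 + 21*m + 24) - 72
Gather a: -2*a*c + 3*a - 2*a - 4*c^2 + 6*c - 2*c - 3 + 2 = a*(1 - 2*c) - 4*c^2 + 4*c - 1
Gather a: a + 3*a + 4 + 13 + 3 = 4*a + 20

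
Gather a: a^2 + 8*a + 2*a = a^2 + 10*a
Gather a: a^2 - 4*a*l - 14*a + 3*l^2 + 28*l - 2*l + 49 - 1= a^2 + a*(-4*l - 14) + 3*l^2 + 26*l + 48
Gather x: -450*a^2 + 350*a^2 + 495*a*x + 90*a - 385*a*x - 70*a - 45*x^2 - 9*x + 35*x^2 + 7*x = -100*a^2 + 20*a - 10*x^2 + x*(110*a - 2)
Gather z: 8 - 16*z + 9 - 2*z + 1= 18 - 18*z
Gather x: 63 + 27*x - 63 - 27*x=0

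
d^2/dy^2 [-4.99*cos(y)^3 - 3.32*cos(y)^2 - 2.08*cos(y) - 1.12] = 5.8225*cos(y) + 6.64*cos(2*y) + 11.2275*cos(3*y)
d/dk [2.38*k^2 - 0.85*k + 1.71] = 4.76*k - 0.85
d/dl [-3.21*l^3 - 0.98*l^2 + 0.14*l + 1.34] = -9.63*l^2 - 1.96*l + 0.14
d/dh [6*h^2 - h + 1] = 12*h - 1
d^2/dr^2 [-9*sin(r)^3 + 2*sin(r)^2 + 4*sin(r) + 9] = 81*sin(r)^3 - 8*sin(r)^2 - 58*sin(r) + 4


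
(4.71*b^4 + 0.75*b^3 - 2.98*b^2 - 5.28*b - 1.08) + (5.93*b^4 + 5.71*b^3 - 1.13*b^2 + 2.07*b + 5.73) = 10.64*b^4 + 6.46*b^3 - 4.11*b^2 - 3.21*b + 4.65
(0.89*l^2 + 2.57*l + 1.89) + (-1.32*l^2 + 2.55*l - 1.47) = -0.43*l^2 + 5.12*l + 0.42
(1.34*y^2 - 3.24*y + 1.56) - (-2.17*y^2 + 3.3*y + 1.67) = 3.51*y^2 - 6.54*y - 0.11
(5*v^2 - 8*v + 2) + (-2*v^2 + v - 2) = 3*v^2 - 7*v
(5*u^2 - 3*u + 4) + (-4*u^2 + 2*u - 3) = u^2 - u + 1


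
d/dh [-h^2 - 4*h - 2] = -2*h - 4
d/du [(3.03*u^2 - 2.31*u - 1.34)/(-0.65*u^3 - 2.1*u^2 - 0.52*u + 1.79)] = (1.9695*u^4 - 3.003*u^3 - 9.0396*u^2 + 5.2194*u - 4.8317)/(0.4225*u^6 + 2.73*u^5 + 5.086*u^4 - 0.143*u^3 - 7.2476*u^2 - 1.8616*u + 3.2041)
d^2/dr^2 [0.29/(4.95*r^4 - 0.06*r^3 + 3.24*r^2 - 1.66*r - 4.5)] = ((-17.226*r^2 + 0.1044*r - 1.8792)*(-4.95*r^4 + 0.06*r^3 - 3.24*r^2 + 1.66*r + 4.5) - 0.29*(19.8*r^3 - 0.18*r^2 + 6.48*r - 1.66)*(39.6*r^3 - 0.36*r^2 + 12.96*r - 3.32))/(-4.95*r^4 + 0.06*r^3 - 3.24*r^2 + 1.66*r + 4.5)^3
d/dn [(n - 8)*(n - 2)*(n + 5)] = 3*n^2 - 10*n - 34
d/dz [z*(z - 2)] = 2*z - 2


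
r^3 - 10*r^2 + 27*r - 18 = (r - 6)*(r - 3)*(r - 1)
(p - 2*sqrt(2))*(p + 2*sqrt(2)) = p^2 - 8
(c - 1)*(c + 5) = c^2 + 4*c - 5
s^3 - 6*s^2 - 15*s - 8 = (s - 8)*(s + 1)^2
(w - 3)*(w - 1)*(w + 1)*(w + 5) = w^4 + 2*w^3 - 16*w^2 - 2*w + 15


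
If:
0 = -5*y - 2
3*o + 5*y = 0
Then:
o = 2/3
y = -2/5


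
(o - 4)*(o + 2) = o^2 - 2*o - 8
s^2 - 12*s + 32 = (s - 8)*(s - 4)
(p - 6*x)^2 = p^2 - 12*p*x + 36*x^2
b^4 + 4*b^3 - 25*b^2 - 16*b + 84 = (b - 3)*(b - 2)*(b + 2)*(b + 7)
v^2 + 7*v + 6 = (v + 1)*(v + 6)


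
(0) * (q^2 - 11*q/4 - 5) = 0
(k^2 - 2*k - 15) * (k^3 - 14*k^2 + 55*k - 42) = k^5 - 16*k^4 + 68*k^3 + 58*k^2 - 741*k + 630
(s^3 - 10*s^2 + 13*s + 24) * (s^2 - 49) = s^5 - 10*s^4 - 36*s^3 + 514*s^2 - 637*s - 1176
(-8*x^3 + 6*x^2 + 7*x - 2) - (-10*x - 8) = -8*x^3 + 6*x^2 + 17*x + 6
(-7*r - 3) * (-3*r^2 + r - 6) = 21*r^3 + 2*r^2 + 39*r + 18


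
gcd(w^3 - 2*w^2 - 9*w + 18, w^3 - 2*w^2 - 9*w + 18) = w^3 - 2*w^2 - 9*w + 18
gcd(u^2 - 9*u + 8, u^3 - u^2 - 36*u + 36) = u - 1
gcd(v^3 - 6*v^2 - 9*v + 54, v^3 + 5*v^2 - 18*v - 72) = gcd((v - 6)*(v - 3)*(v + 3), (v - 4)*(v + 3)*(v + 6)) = v + 3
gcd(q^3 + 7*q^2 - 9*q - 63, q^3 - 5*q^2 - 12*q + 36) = q + 3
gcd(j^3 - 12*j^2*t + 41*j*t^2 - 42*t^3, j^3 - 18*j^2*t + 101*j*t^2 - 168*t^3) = j^2 - 10*j*t + 21*t^2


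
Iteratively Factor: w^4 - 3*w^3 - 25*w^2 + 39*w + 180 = (w + 3)*(w^3 - 6*w^2 - 7*w + 60) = (w - 4)*(w + 3)*(w^2 - 2*w - 15) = (w - 5)*(w - 4)*(w + 3)*(w + 3)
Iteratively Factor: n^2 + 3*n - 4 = (n + 4)*(n - 1)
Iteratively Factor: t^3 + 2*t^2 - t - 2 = (t + 1)*(t^2 + t - 2) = (t + 1)*(t + 2)*(t - 1)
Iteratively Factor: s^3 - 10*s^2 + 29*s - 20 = (s - 4)*(s^2 - 6*s + 5) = (s - 4)*(s - 1)*(s - 5)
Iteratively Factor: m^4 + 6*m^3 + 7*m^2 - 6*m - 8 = (m + 4)*(m^3 + 2*m^2 - m - 2) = (m + 1)*(m + 4)*(m^2 + m - 2) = (m + 1)*(m + 2)*(m + 4)*(m - 1)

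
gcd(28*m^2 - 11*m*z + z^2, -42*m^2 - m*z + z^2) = -7*m + z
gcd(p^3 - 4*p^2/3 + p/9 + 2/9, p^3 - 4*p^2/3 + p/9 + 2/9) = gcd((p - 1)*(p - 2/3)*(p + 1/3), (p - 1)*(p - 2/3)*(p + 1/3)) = p^3 - 4*p^2/3 + p/9 + 2/9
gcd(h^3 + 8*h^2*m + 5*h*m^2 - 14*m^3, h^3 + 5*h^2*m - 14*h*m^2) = h + 7*m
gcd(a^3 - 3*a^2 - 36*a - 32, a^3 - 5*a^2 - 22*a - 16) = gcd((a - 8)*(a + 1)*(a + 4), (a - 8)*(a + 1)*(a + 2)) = a^2 - 7*a - 8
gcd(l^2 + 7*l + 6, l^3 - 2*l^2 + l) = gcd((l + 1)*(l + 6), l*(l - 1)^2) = 1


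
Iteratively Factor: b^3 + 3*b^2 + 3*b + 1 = (b + 1)*(b^2 + 2*b + 1) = (b + 1)^2*(b + 1)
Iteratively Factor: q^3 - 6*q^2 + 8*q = (q - 4)*(q^2 - 2*q) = q*(q - 4)*(q - 2)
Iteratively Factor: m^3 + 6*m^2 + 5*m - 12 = (m + 4)*(m^2 + 2*m - 3) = (m - 1)*(m + 4)*(m + 3)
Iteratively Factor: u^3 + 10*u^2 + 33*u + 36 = (u + 4)*(u^2 + 6*u + 9) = (u + 3)*(u + 4)*(u + 3)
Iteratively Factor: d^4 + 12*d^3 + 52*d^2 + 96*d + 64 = (d + 4)*(d^3 + 8*d^2 + 20*d + 16) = (d + 4)^2*(d^2 + 4*d + 4) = (d + 2)*(d + 4)^2*(d + 2)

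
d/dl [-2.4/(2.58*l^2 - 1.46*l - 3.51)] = (12.384*l - 3.504)/(-2.58*l^2 + 1.46*l + 3.51)^2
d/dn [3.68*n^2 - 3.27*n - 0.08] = 7.36*n - 3.27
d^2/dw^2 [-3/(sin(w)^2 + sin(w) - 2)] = 3*(4*sin(w)^3 + 7*sin(w)^2 + 10*sin(w) + 6)/((sin(w) - 1)^2*(sin(w) + 2)^3)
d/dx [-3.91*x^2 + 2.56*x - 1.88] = 2.56 - 7.82*x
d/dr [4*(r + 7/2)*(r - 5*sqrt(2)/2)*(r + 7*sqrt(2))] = 12*r^2 + 28*r + 36*sqrt(2)*r - 140 + 63*sqrt(2)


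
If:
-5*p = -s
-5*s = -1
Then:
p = 1/25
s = 1/5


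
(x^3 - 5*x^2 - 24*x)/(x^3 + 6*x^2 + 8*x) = (x^2 - 5*x - 24)/(x^2 + 6*x + 8)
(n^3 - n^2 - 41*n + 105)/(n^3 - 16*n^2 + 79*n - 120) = (n + 7)/(n - 8)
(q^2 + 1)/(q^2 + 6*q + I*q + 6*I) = (q - I)/(q + 6)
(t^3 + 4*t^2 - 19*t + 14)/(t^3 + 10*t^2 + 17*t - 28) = (t - 2)/(t + 4)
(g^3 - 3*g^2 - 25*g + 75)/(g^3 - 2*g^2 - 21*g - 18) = (-g^3 + 3*g^2 + 25*g - 75)/(-g^3 + 2*g^2 + 21*g + 18)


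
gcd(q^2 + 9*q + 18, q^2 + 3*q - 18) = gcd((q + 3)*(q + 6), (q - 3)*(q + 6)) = q + 6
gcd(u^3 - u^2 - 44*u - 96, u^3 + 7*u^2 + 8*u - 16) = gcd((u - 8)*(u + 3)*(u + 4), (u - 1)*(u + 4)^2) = u + 4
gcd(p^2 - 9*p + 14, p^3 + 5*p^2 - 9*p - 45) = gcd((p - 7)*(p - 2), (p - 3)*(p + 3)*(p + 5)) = 1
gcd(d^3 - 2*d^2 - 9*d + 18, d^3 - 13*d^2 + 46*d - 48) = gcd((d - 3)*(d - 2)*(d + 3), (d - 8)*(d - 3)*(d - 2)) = d^2 - 5*d + 6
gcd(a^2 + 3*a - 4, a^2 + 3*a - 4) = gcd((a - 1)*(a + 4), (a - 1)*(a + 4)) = a^2 + 3*a - 4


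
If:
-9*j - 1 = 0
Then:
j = -1/9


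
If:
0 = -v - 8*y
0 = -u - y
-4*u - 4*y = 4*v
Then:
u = 0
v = 0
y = 0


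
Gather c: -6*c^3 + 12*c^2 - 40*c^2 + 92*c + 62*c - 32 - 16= -6*c^3 - 28*c^2 + 154*c - 48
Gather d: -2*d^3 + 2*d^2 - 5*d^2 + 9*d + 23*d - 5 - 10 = -2*d^3 - 3*d^2 + 32*d - 15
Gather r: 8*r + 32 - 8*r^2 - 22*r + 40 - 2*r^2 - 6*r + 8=-10*r^2 - 20*r + 80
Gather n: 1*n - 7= n - 7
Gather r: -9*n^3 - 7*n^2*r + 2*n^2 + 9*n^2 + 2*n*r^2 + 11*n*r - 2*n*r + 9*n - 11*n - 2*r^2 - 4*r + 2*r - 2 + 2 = -9*n^3 + 11*n^2 - 2*n + r^2*(2*n - 2) + r*(-7*n^2 + 9*n - 2)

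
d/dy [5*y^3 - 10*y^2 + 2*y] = 15*y^2 - 20*y + 2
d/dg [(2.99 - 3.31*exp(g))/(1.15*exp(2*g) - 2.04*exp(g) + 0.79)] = (3.8065*exp(2*g) - 6.877*exp(g) + 3.4847)*exp(g)/(1.3225*exp(4*g) - 4.692*exp(3*g) + 5.9786*exp(2*g) - 3.2232*exp(g) + 0.6241)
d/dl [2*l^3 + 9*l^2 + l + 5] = 6*l^2 + 18*l + 1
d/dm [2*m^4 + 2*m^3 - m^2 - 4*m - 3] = 8*m^3 + 6*m^2 - 2*m - 4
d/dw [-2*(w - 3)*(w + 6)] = -4*w - 6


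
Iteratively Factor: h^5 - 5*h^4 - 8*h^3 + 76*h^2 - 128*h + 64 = (h - 4)*(h^4 - h^3 - 12*h^2 + 28*h - 16) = (h - 4)*(h + 4)*(h^3 - 5*h^2 + 8*h - 4) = (h - 4)*(h - 2)*(h + 4)*(h^2 - 3*h + 2) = (h - 4)*(h - 2)^2*(h + 4)*(h - 1)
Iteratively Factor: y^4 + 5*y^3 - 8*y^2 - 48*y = (y + 4)*(y^3 + y^2 - 12*y) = y*(y + 4)*(y^2 + y - 12) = y*(y - 3)*(y + 4)*(y + 4)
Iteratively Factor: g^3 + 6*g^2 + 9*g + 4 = (g + 4)*(g^2 + 2*g + 1) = (g + 1)*(g + 4)*(g + 1)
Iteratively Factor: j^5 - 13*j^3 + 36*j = (j)*(j^4 - 13*j^2 + 36) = j*(j + 2)*(j^3 - 2*j^2 - 9*j + 18) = j*(j - 2)*(j + 2)*(j^2 - 9) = j*(j - 2)*(j + 2)*(j + 3)*(j - 3)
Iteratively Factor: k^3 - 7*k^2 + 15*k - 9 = (k - 3)*(k^2 - 4*k + 3) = (k - 3)*(k - 1)*(k - 3)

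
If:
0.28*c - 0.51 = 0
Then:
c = 1.82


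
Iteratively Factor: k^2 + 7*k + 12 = (k + 4)*(k + 3)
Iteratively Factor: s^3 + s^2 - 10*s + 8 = (s - 1)*(s^2 + 2*s - 8) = (s - 1)*(s + 4)*(s - 2)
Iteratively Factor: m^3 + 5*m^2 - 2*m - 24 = (m + 4)*(m^2 + m - 6) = (m - 2)*(m + 4)*(m + 3)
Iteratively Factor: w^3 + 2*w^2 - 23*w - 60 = (w - 5)*(w^2 + 7*w + 12) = (w - 5)*(w + 4)*(w + 3)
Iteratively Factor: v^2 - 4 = (v - 2)*(v + 2)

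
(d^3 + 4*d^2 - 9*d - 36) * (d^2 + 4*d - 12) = d^5 + 8*d^4 - 5*d^3 - 120*d^2 - 36*d + 432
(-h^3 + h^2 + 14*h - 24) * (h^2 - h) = -h^5 + 2*h^4 + 13*h^3 - 38*h^2 + 24*h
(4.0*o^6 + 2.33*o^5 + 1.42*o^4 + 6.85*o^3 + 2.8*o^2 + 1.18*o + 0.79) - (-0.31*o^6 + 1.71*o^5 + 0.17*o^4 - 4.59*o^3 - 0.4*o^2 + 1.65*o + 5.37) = 4.31*o^6 + 0.62*o^5 + 1.25*o^4 + 11.44*o^3 + 3.2*o^2 - 0.47*o - 4.58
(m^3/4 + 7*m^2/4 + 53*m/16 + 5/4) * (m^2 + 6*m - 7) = m^5/4 + 13*m^4/4 + 193*m^3/16 + 71*m^2/8 - 251*m/16 - 35/4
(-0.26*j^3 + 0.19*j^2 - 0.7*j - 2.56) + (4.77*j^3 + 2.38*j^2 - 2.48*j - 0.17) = 4.51*j^3 + 2.57*j^2 - 3.18*j - 2.73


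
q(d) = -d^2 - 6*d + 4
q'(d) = -2*d - 6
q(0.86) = -1.90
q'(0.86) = -7.72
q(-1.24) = 9.90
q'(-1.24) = -3.52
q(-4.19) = 11.58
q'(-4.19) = 2.38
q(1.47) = -6.98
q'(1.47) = -8.94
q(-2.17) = 12.31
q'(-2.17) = -1.66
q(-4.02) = 11.96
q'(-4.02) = 2.04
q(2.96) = -22.52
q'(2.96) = -11.92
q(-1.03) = 9.12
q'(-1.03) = -3.94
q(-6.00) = 4.00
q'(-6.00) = 6.00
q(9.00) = -131.00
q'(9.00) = -24.00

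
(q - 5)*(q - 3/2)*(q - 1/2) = q^3 - 7*q^2 + 43*q/4 - 15/4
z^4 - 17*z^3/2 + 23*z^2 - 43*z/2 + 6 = (z - 4)*(z - 3)*(z - 1)*(z - 1/2)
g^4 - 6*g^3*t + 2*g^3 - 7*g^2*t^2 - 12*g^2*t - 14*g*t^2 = g*(g + 2)*(g - 7*t)*(g + t)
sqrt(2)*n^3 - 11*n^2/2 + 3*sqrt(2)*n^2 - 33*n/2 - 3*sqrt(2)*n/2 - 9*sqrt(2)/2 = (n + 3)*(n - 3*sqrt(2))*(sqrt(2)*n + 1/2)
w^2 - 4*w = w*(w - 4)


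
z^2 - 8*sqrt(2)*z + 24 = (z - 6*sqrt(2))*(z - 2*sqrt(2))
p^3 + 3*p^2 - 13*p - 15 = (p - 3)*(p + 1)*(p + 5)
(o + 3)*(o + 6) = o^2 + 9*o + 18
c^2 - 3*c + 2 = (c - 2)*(c - 1)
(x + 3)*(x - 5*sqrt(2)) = x^2 - 5*sqrt(2)*x + 3*x - 15*sqrt(2)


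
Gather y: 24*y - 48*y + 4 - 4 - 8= -24*y - 8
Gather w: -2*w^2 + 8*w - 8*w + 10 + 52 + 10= 72 - 2*w^2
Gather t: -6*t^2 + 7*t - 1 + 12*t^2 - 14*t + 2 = 6*t^2 - 7*t + 1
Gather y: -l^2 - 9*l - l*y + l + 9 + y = -l^2 - 8*l + y*(1 - l) + 9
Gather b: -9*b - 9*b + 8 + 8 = 16 - 18*b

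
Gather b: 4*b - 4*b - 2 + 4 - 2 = 0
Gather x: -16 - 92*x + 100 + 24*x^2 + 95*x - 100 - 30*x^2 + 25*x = -6*x^2 + 28*x - 16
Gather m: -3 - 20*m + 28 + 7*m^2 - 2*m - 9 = 7*m^2 - 22*m + 16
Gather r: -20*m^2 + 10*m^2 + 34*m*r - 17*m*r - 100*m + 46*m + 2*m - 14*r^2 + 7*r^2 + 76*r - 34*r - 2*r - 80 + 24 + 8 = -10*m^2 - 52*m - 7*r^2 + r*(17*m + 40) - 48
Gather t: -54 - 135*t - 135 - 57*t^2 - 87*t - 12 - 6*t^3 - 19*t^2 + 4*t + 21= -6*t^3 - 76*t^2 - 218*t - 180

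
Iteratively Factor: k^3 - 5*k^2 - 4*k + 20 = (k + 2)*(k^2 - 7*k + 10) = (k - 2)*(k + 2)*(k - 5)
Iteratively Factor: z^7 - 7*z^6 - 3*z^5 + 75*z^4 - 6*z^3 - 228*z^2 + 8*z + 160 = (z - 2)*(z^6 - 5*z^5 - 13*z^4 + 49*z^3 + 92*z^2 - 44*z - 80) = (z - 5)*(z - 2)*(z^5 - 13*z^3 - 16*z^2 + 12*z + 16) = (z - 5)*(z - 4)*(z - 2)*(z^4 + 4*z^3 + 3*z^2 - 4*z - 4) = (z - 5)*(z - 4)*(z - 2)*(z + 2)*(z^3 + 2*z^2 - z - 2) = (z - 5)*(z - 4)*(z - 2)*(z + 2)^2*(z^2 - 1) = (z - 5)*(z - 4)*(z - 2)*(z - 1)*(z + 2)^2*(z + 1)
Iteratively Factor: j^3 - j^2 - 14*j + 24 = (j + 4)*(j^2 - 5*j + 6) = (j - 3)*(j + 4)*(j - 2)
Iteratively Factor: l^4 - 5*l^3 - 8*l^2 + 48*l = (l - 4)*(l^3 - l^2 - 12*l) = l*(l - 4)*(l^2 - l - 12) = l*(l - 4)^2*(l + 3)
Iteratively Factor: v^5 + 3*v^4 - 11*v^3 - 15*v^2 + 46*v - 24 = (v + 3)*(v^4 - 11*v^2 + 18*v - 8) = (v + 3)*(v + 4)*(v^3 - 4*v^2 + 5*v - 2) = (v - 2)*(v + 3)*(v + 4)*(v^2 - 2*v + 1) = (v - 2)*(v - 1)*(v + 3)*(v + 4)*(v - 1)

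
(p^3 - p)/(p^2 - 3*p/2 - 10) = 2*p*(1 - p^2)/(-2*p^2 + 3*p + 20)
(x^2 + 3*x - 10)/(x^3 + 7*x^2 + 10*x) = (x - 2)/(x*(x + 2))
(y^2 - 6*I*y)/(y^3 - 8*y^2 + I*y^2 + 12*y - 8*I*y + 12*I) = y*(y - 6*I)/(y^3 + y^2*(-8 + I) + 4*y*(3 - 2*I) + 12*I)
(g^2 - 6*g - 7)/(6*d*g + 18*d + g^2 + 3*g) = (g^2 - 6*g - 7)/(6*d*g + 18*d + g^2 + 3*g)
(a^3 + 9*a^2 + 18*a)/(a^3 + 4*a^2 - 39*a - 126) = a*(a + 6)/(a^2 + a - 42)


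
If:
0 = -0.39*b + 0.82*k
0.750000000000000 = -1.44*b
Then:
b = -0.52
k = -0.25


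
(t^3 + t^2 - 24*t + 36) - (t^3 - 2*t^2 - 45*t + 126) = 3*t^2 + 21*t - 90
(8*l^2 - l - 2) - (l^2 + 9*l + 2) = 7*l^2 - 10*l - 4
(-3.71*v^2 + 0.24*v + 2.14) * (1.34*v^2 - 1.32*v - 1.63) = -4.9714*v^4 + 5.2188*v^3 + 8.5981*v^2 - 3.216*v - 3.4882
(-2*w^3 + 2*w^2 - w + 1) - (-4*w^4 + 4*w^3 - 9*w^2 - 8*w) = 4*w^4 - 6*w^3 + 11*w^2 + 7*w + 1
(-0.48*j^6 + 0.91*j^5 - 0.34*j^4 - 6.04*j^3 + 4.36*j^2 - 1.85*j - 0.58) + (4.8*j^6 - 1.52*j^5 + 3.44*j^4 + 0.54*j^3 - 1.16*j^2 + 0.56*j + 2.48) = 4.32*j^6 - 0.61*j^5 + 3.1*j^4 - 5.5*j^3 + 3.2*j^2 - 1.29*j + 1.9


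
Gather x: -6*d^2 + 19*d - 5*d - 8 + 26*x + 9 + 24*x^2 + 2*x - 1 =-6*d^2 + 14*d + 24*x^2 + 28*x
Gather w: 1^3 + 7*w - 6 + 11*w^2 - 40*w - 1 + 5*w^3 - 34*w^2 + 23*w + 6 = 5*w^3 - 23*w^2 - 10*w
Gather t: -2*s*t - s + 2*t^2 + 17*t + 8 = -s + 2*t^2 + t*(17 - 2*s) + 8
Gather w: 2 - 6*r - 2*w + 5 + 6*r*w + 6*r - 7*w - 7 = w*(6*r - 9)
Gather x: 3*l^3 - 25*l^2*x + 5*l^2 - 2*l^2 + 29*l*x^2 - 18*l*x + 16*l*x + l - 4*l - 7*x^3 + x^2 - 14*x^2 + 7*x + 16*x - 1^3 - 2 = 3*l^3 + 3*l^2 - 3*l - 7*x^3 + x^2*(29*l - 13) + x*(-25*l^2 - 2*l + 23) - 3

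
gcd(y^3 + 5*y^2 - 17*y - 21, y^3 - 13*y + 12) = y - 3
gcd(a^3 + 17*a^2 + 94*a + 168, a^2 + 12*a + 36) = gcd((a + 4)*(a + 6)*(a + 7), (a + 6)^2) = a + 6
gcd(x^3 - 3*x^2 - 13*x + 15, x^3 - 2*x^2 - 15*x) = x^2 - 2*x - 15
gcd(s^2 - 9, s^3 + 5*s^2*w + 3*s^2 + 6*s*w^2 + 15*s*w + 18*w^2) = s + 3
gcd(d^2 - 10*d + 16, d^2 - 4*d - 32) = d - 8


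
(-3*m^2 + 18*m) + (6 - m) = -3*m^2 + 17*m + 6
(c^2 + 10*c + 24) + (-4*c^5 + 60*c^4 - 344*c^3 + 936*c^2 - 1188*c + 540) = -4*c^5 + 60*c^4 - 344*c^3 + 937*c^2 - 1178*c + 564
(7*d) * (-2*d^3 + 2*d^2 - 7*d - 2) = -14*d^4 + 14*d^3 - 49*d^2 - 14*d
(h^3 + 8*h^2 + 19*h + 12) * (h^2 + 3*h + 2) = h^5 + 11*h^4 + 45*h^3 + 85*h^2 + 74*h + 24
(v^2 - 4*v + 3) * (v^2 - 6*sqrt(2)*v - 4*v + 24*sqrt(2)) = v^4 - 6*sqrt(2)*v^3 - 8*v^3 + 19*v^2 + 48*sqrt(2)*v^2 - 114*sqrt(2)*v - 12*v + 72*sqrt(2)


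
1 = 1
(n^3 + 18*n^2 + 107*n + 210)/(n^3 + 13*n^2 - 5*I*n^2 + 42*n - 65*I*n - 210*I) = (n + 5)/(n - 5*I)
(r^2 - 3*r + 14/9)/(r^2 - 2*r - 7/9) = (3*r - 2)/(3*r + 1)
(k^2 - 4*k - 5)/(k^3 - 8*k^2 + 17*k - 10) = (k + 1)/(k^2 - 3*k + 2)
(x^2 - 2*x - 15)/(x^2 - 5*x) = (x + 3)/x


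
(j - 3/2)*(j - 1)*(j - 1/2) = j^3 - 3*j^2 + 11*j/4 - 3/4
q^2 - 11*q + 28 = (q - 7)*(q - 4)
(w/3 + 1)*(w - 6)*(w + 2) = w^3/3 - w^2/3 - 8*w - 12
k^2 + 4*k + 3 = (k + 1)*(k + 3)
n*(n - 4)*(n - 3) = n^3 - 7*n^2 + 12*n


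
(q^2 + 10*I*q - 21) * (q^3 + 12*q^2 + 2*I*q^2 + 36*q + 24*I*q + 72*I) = q^5 + 12*q^4 + 12*I*q^4 - 5*q^3 + 144*I*q^3 - 492*q^2 + 390*I*q^2 - 1476*q - 504*I*q - 1512*I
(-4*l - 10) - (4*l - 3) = -8*l - 7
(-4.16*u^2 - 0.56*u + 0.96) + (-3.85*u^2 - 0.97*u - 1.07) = -8.01*u^2 - 1.53*u - 0.11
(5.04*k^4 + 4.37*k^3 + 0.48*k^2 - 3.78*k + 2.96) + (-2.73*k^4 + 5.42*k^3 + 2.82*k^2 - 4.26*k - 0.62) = 2.31*k^4 + 9.79*k^3 + 3.3*k^2 - 8.04*k + 2.34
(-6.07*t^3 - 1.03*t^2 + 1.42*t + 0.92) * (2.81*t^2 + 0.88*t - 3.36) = -17.0567*t^5 - 8.2359*t^4 + 23.479*t^3 + 7.2956*t^2 - 3.9616*t - 3.0912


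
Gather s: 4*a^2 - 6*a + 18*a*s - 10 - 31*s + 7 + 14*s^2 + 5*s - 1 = 4*a^2 - 6*a + 14*s^2 + s*(18*a - 26) - 4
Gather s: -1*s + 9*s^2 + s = 9*s^2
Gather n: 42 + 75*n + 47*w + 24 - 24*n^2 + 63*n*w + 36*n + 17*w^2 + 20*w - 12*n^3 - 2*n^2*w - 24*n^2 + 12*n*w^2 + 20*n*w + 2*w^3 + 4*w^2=-12*n^3 + n^2*(-2*w - 48) + n*(12*w^2 + 83*w + 111) + 2*w^3 + 21*w^2 + 67*w + 66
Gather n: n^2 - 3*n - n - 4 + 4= n^2 - 4*n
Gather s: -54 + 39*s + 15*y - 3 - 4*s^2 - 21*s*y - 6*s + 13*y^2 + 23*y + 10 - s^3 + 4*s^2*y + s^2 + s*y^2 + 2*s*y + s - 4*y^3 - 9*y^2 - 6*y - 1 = -s^3 + s^2*(4*y - 3) + s*(y^2 - 19*y + 34) - 4*y^3 + 4*y^2 + 32*y - 48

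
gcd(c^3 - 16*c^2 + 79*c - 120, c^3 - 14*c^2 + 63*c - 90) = c^2 - 8*c + 15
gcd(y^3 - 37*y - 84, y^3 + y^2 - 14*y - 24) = y + 3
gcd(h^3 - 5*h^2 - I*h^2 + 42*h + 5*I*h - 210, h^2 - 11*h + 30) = h - 5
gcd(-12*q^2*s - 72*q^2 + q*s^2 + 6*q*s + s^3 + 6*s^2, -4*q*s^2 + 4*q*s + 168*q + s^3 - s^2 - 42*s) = s + 6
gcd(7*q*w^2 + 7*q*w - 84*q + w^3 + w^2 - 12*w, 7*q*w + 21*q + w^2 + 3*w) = 7*q + w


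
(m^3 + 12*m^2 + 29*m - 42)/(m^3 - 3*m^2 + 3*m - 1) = (m^2 + 13*m + 42)/(m^2 - 2*m + 1)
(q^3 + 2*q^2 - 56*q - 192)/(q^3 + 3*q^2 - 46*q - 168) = (q - 8)/(q - 7)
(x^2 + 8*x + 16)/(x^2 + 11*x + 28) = (x + 4)/(x + 7)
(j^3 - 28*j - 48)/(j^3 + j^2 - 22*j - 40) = (j - 6)/(j - 5)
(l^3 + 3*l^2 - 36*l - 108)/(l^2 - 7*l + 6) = (l^2 + 9*l + 18)/(l - 1)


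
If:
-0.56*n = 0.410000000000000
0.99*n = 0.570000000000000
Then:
No Solution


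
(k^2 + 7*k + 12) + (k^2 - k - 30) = 2*k^2 + 6*k - 18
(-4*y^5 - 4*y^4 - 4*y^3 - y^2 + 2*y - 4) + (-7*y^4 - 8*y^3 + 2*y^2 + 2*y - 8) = -4*y^5 - 11*y^4 - 12*y^3 + y^2 + 4*y - 12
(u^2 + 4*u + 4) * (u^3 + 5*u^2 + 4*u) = u^5 + 9*u^4 + 28*u^3 + 36*u^2 + 16*u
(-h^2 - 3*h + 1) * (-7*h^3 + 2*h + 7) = 7*h^5 + 21*h^4 - 9*h^3 - 13*h^2 - 19*h + 7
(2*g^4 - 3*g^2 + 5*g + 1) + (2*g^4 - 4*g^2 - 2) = 4*g^4 - 7*g^2 + 5*g - 1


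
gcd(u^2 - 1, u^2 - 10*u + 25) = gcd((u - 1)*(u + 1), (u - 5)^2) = 1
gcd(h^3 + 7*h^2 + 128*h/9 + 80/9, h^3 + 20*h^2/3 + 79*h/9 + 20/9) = h + 4/3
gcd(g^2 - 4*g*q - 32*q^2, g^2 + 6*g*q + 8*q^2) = g + 4*q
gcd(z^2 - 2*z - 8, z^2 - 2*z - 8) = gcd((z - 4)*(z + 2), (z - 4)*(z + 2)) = z^2 - 2*z - 8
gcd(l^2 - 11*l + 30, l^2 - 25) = l - 5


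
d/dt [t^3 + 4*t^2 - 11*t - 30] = 3*t^2 + 8*t - 11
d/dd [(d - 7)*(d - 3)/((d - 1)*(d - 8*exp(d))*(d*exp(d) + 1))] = (-(d - 7)*(d - 3)*(d - 1)*(d + 1)*(d - 8*exp(d))*exp(d) + (d - 7)*(d - 3)*(d - 1)*(d*exp(d) + 1)*(8*exp(d) - 1) - (d - 7)*(d - 3)*(d - 8*exp(d))*(d*exp(d) + 1) + 2*(d - 5)*(d - 1)*(d - 8*exp(d))*(d*exp(d) + 1))/((d - 1)^2*(d - 8*exp(d))^2*(d*exp(d) + 1)^2)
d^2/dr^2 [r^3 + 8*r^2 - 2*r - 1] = 6*r + 16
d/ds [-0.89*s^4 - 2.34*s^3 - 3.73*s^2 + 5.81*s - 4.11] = -3.56*s^3 - 7.02*s^2 - 7.46*s + 5.81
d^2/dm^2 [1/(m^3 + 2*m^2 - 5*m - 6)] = 2*(-(3*m + 2)*(m^3 + 2*m^2 - 5*m - 6) + (3*m^2 + 4*m - 5)^2)/(m^3 + 2*m^2 - 5*m - 6)^3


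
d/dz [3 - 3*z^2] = -6*z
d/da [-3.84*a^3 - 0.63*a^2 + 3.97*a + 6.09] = -11.52*a^2 - 1.26*a + 3.97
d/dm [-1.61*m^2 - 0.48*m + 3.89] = -3.22*m - 0.48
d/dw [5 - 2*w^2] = -4*w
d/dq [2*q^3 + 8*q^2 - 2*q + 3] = 6*q^2 + 16*q - 2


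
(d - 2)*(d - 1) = d^2 - 3*d + 2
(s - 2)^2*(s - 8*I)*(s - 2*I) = s^4 - 4*s^3 - 10*I*s^3 - 12*s^2 + 40*I*s^2 + 64*s - 40*I*s - 64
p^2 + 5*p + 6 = (p + 2)*(p + 3)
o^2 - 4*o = o*(o - 4)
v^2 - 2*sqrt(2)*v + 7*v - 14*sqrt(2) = (v + 7)*(v - 2*sqrt(2))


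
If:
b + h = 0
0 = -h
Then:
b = 0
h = 0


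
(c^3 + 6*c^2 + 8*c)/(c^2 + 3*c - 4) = c*(c + 2)/(c - 1)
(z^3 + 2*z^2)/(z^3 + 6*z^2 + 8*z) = z/(z + 4)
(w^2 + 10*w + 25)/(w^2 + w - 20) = (w + 5)/(w - 4)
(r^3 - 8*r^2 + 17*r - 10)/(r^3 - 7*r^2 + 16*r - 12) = (r^2 - 6*r + 5)/(r^2 - 5*r + 6)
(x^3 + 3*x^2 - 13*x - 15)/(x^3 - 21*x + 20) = (x^2 - 2*x - 3)/(x^2 - 5*x + 4)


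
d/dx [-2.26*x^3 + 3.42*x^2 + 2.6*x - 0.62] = -6.78*x^2 + 6.84*x + 2.6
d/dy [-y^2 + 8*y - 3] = 8 - 2*y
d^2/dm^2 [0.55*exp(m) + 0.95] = 0.55*exp(m)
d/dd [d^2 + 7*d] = 2*d + 7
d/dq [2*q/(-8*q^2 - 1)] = 2*(8*q^2 - 1)/(8*q^2 + 1)^2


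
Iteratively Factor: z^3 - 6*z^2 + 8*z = (z - 2)*(z^2 - 4*z) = z*(z - 2)*(z - 4)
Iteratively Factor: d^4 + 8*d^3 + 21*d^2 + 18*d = (d + 3)*(d^3 + 5*d^2 + 6*d) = d*(d + 3)*(d^2 + 5*d + 6) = d*(d + 2)*(d + 3)*(d + 3)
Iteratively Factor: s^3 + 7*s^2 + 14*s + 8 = (s + 4)*(s^2 + 3*s + 2) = (s + 1)*(s + 4)*(s + 2)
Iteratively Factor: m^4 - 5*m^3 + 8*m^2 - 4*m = (m)*(m^3 - 5*m^2 + 8*m - 4) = m*(m - 2)*(m^2 - 3*m + 2) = m*(m - 2)*(m - 1)*(m - 2)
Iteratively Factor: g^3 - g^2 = (g)*(g^2 - g) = g*(g - 1)*(g)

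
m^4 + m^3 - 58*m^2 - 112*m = m*(m - 8)*(m + 2)*(m + 7)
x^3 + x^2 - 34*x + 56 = (x - 4)*(x - 2)*(x + 7)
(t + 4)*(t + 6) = t^2 + 10*t + 24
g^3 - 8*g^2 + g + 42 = (g - 7)*(g - 3)*(g + 2)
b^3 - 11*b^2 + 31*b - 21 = (b - 7)*(b - 3)*(b - 1)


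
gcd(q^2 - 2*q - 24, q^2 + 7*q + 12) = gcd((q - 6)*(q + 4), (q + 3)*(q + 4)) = q + 4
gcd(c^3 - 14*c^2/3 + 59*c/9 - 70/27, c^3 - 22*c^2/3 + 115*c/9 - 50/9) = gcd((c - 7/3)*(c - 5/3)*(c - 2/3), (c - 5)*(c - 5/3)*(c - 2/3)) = c^2 - 7*c/3 + 10/9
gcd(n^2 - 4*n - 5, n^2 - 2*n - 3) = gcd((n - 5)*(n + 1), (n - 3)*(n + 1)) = n + 1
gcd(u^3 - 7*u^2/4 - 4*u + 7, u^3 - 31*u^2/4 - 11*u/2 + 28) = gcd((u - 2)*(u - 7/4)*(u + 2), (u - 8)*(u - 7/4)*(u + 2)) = u^2 + u/4 - 7/2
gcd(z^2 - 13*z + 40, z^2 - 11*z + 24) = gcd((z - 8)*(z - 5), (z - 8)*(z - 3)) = z - 8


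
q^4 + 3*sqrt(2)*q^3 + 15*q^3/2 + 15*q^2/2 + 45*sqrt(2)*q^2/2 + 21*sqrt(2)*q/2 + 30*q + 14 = (q + 7)*(q + 2*sqrt(2))*(sqrt(2)*q/2 + 1)*(sqrt(2)*q + sqrt(2)/2)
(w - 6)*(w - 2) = w^2 - 8*w + 12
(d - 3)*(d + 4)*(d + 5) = d^3 + 6*d^2 - 7*d - 60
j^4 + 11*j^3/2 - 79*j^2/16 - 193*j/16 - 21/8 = (j - 7/4)*(j + 1/4)*(j + 1)*(j + 6)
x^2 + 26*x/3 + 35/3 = (x + 5/3)*(x + 7)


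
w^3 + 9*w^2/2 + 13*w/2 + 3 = (w + 1)*(w + 3/2)*(w + 2)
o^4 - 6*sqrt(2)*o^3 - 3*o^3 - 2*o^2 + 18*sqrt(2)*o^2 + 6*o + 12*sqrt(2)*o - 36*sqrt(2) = (o - 3)*(o - 6*sqrt(2))*(o - sqrt(2))*(o + sqrt(2))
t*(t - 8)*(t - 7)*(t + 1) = t^4 - 14*t^3 + 41*t^2 + 56*t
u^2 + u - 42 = (u - 6)*(u + 7)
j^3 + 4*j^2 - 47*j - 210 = (j - 7)*(j + 5)*(j + 6)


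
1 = 1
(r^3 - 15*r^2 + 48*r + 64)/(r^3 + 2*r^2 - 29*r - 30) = (r^2 - 16*r + 64)/(r^2 + r - 30)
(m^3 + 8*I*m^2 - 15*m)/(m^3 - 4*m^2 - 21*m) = (-m^2 - 8*I*m + 15)/(-m^2 + 4*m + 21)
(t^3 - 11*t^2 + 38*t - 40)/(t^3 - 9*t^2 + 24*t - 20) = (t - 4)/(t - 2)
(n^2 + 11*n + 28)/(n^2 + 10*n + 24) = (n + 7)/(n + 6)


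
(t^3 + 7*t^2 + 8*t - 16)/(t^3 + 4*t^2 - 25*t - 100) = (t^2 + 3*t - 4)/(t^2 - 25)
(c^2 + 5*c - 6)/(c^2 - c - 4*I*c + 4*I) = (c + 6)/(c - 4*I)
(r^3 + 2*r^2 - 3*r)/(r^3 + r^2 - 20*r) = (r^2 + 2*r - 3)/(r^2 + r - 20)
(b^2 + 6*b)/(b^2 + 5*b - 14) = b*(b + 6)/(b^2 + 5*b - 14)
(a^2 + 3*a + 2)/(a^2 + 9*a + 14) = (a + 1)/(a + 7)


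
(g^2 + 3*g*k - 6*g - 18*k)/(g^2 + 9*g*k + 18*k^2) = (g - 6)/(g + 6*k)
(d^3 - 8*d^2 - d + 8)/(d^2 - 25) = (d^3 - 8*d^2 - d + 8)/(d^2 - 25)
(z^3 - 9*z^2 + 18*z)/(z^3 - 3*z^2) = (z - 6)/z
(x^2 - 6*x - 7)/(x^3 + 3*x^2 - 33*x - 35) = (x - 7)/(x^2 + 2*x - 35)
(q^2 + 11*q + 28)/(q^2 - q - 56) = (q + 4)/(q - 8)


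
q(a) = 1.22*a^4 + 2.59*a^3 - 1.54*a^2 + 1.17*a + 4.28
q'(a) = 4.88*a^3 + 7.77*a^2 - 3.08*a + 1.17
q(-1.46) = -3.23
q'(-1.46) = 7.04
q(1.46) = 16.31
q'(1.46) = 28.42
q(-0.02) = 4.26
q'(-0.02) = 1.23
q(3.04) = 170.57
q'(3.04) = 200.72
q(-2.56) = 0.14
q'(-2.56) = -21.90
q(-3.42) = 45.56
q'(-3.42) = -92.62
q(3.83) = 394.20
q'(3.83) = 377.52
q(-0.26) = 3.83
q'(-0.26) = 2.41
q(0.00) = 4.28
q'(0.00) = 1.17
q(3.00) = 162.68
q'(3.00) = 193.62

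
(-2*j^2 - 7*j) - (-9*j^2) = 7*j^2 - 7*j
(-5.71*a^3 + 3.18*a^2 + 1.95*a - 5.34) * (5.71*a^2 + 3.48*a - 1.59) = -32.6041*a^5 - 1.713*a^4 + 31.2798*a^3 - 28.7616*a^2 - 21.6837*a + 8.4906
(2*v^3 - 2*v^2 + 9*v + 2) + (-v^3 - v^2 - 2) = v^3 - 3*v^2 + 9*v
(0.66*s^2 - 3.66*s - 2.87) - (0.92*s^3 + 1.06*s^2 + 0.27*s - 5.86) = -0.92*s^3 - 0.4*s^2 - 3.93*s + 2.99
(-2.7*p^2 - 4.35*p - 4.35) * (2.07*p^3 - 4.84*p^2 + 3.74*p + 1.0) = -5.589*p^5 + 4.0635*p^4 + 1.9515*p^3 + 2.085*p^2 - 20.619*p - 4.35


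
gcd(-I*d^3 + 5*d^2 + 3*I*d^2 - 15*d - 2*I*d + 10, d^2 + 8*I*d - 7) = 1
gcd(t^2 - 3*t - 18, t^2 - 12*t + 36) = t - 6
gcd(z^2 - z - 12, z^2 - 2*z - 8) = z - 4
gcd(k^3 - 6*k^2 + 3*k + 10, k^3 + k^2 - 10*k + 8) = k - 2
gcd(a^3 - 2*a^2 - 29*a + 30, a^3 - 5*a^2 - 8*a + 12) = a^2 - 7*a + 6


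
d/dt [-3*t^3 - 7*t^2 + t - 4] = -9*t^2 - 14*t + 1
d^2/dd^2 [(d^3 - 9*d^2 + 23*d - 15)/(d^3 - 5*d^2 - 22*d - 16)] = 2*(-4*d^6 + 135*d^5 - 933*d^4 + 2067*d^3 + 5289*d^2 - 10422*d - 16460)/(d^9 - 15*d^8 + 9*d^7 + 487*d^6 + 282*d^5 - 6348*d^4 - 20440*d^3 - 27072*d^2 - 16896*d - 4096)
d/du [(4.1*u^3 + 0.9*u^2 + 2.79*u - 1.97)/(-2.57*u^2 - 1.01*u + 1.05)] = (-10.537*u^4 - 8.282*u^3 + 19.1763*u^2 - 8.2358*u + 0.9398)/(6.6049*u^4 + 5.1914*u^3 - 4.3769*u^2 - 2.121*u + 1.1025)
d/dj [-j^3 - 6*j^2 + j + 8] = -3*j^2 - 12*j + 1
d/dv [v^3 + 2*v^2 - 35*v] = 3*v^2 + 4*v - 35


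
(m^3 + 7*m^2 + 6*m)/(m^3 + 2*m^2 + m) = (m + 6)/(m + 1)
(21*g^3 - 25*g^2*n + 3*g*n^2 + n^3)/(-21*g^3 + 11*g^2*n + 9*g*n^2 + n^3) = (-3*g + n)/(3*g + n)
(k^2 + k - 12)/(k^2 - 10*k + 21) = (k + 4)/(k - 7)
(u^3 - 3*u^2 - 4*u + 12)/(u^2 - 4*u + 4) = (u^2 - u - 6)/(u - 2)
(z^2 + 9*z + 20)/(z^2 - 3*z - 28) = (z + 5)/(z - 7)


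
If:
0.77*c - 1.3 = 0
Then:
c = 1.69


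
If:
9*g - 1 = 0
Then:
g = 1/9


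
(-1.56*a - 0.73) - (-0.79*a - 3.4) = 2.67 - 0.77*a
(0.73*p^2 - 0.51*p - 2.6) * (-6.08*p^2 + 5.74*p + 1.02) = -4.4384*p^4 + 7.291*p^3 + 13.6252*p^2 - 15.4442*p - 2.652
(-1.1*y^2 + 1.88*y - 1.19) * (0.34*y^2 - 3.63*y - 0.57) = -0.374*y^4 + 4.6322*y^3 - 6.602*y^2 + 3.2481*y + 0.6783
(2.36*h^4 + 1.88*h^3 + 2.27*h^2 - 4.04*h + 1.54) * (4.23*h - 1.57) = 9.9828*h^5 + 4.2472*h^4 + 6.6505*h^3 - 20.6531*h^2 + 12.857*h - 2.4178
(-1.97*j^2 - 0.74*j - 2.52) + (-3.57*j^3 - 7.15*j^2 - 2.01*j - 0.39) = -3.57*j^3 - 9.12*j^2 - 2.75*j - 2.91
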